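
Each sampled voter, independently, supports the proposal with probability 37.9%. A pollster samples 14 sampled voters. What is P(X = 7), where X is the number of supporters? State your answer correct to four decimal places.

0.1373

X ~ Binomial(n=14, p=0.379).
P(X=7) = C(14,7) · p^7 · (1−p)^7
= 3432 · 0.0011232 · 0.035616 = 0.137298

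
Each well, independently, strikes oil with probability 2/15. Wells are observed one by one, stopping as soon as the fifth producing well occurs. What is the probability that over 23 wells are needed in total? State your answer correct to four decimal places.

0.8161

Needing more than 23 wells ⇔ fewer than 5 successes in the first 23. With X ~ Binomial(23, 0.133333), P(Y > 23) = P(X ≤ 4).
  k=0: C(23,0)·0.133333^0·0.866667^23 = 0.037205
  k=1: C(23,1)·0.133333^1·0.866667^22 = 0.131648
  k=2: C(23,2)·0.133333^2·0.866667^21 = 0.222788
  k=3: C(23,3)·0.133333^3·0.866667^20 = 0.239926
  k=4: C(23,4)·0.133333^4·0.866667^19 = 0.184558
P(X ≤ 4) = 0.816124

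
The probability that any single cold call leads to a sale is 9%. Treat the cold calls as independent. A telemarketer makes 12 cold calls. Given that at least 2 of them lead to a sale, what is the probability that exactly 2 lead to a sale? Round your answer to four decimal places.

X ~ Binomial(12, 0.09). Want P(X=2 | X≥2) = P(X=2) / P(X≥2).
P(X=2) = C(12,2)·0.09^2·0.91^10 = 0.208182
P(X≥2) = 1 − 0.322475 − 0.382718 = 0.294806
Ratio = 0.208182 / 0.294806 = 0.706165

0.7062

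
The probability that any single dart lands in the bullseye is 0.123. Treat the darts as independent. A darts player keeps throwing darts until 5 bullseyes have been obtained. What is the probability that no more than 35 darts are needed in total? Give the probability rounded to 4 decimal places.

Finishing within 35 darts ⇔ at least 5 successes in the first 35. With X ~ Binomial(35, 0.123), P(Y ≤ 35) = 1 − P(X ≤ 4).
  k=0: C(35,0)·0.123^0·0.877^35 = 0.010115
  k=1: C(35,1)·0.123^1·0.877^34 = 0.049655
  k=2: C(35,2)·0.123^2·0.877^33 = 0.118390
  k=3: C(35,3)·0.123^3·0.877^32 = 0.182647
  k=4: C(35,4)·0.123^4·0.877^31 = 0.204931
1 − 0.565737 = 0.434263

0.4343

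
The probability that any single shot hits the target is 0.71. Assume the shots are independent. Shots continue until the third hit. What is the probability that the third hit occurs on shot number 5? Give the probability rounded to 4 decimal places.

Y = trial on which the third success occurs; negative binomial, r=3, p=0.71.
P(Y=5) = C(4,2) · p^3 · (1−p)^2
= 6 · 0.35791 · 0.0841 = 0.180602

0.1806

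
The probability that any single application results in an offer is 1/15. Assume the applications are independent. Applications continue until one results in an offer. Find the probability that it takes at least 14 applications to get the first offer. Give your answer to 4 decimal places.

Y = number of applications to the first success; geometric, p = 0.066667.
P(Y > 13) = P(first 13 all fail) = (1−p)^13 = 0.407829

0.4078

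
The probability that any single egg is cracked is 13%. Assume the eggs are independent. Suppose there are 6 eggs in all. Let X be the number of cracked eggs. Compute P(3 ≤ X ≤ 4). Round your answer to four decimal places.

0.0322

X ~ Binomial(6, 0.13); P(3 ≤ X ≤ 4) = Σ C(6,k) p^k (1−p)^(6−k) over k:
  k=3: C(6,3)·0.13^3·0.87^3 = 0.028935
  k=4: C(6,4)·0.13^4·0.87^2 = 0.003243
Total = 0.032177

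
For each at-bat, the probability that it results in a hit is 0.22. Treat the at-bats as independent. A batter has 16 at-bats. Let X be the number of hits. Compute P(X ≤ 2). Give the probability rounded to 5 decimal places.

X ~ Binomial(16, 0.22); P(X ≤ 2) = Σ C(16,k) p^k (1−p)^(16−k) over k:
  k=0: C(16,0)·0.22^0·0.78^16 = 0.0187721
  k=1: C(16,1)·0.22^1·0.78^15 = 0.0847153
  k=2: C(16,2)·0.22^2·0.78^14 = 0.1792054
Total = 0.2826928

0.28269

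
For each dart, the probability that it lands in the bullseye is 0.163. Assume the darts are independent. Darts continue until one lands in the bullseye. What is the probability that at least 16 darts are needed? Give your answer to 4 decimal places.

Y = number of darts to the first success; geometric, p = 0.163.
P(Y > 15) = P(first 15 all fail) = (1−p)^15 = 0.069324

0.0693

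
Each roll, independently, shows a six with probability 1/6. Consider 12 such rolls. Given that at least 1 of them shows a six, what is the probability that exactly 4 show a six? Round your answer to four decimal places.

X ~ Binomial(12, 0.166667). Want P(X=4 | X≥1) = P(X=4) / P(X≥1).
P(X=4) = C(12,4)·0.166667^4·0.833333^8 = 0.088828
P(X≥1) = 1 − 0.112157 = 0.887843
Ratio = 0.088828 / 0.887843 = 0.100049

0.1000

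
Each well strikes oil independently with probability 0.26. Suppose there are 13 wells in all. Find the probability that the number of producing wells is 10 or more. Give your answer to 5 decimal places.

0.00018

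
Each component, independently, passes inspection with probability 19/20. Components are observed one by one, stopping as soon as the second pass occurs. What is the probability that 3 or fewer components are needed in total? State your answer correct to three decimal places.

0.993

Finishing within 3 components ⇔ at least 2 successes in the first 3. With X ~ Binomial(3, 0.95), P(Y ≤ 3) = 1 − P(X ≤ 1).
  k=0: C(3,0)·0.95^0·0.05^3 = 0.00013
  k=1: C(3,1)·0.95^1·0.05^2 = 0.00713
1 − 0.00725 = 0.99275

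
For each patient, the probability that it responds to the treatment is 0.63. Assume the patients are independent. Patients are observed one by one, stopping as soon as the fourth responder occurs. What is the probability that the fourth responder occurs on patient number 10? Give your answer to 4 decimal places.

Y = trial on which the fourth success occurs; negative binomial, r=4, p=0.63.
P(Y=10) = C(9,3) · p^4 · (1−p)^6
= 84 · 0.15753 · 0.0025657 = 0.033951

0.0340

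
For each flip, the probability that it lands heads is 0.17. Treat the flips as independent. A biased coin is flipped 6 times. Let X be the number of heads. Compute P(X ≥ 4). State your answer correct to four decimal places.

0.0094

X ~ Binomial(6, 0.17); P(X ≥ 4) = Σ C(6,k) p^k (1−p)^(6−k) over k:
  k=4: C(6,4)·0.17^4·0.83^2 = 0.008631
  k=5: C(6,5)·0.17^5·0.83^1 = 0.000707
  k=6: C(6,6)·0.17^6·0.83^0 = 0.000024
Total = 0.009362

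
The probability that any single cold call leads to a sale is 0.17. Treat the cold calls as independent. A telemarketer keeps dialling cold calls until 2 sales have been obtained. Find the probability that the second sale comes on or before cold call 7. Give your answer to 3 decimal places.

0.340

Finishing within 7 cold calls ⇔ at least 2 successes in the first 7. With X ~ Binomial(7, 0.17), P(Y ≤ 7) = 1 − P(X ≤ 1).
  k=0: C(7,0)·0.17^0·0.83^7 = 0.27136
  k=1: C(7,1)·0.17^1·0.83^6 = 0.38906
1 − 0.66042 = 0.33958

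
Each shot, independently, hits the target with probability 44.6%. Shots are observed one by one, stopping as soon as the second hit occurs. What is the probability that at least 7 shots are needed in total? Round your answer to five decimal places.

Needing more than 6 shots ⇔ fewer than 2 successes in the first 6. With X ~ Binomial(6, 0.446), P(Y > 6) = P(X ≤ 1).
  k=0: C(6,0)·0.446^0·0.554^6 = 0.0289107
  k=1: C(6,1)·0.446^1·0.554^5 = 0.1396481
P(X ≤ 1) = 0.1685588

0.16856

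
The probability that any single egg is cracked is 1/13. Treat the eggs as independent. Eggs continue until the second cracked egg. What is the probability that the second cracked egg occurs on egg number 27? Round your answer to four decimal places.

Y = trial on which the second success occurs; negative binomial, r=2, p=0.076923.
P(Y=27) = C(26,1) · p^2 · (1−p)^25
= 26 · 0.0059172 · 0.13519 = 0.020799

0.0208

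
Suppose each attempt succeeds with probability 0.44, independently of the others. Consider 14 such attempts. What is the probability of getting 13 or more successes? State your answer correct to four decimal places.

0.0002

X ~ Binomial(14, 0.44); P(X ≥ 13) = Σ C(14,k) p^k (1−p)^(14−k) over k:
  k=13: C(14,13)·0.44^13·0.56^1 = 0.000182
  k=14: C(14,14)·0.44^14·0.56^0 = 0.000010
Total = 0.000192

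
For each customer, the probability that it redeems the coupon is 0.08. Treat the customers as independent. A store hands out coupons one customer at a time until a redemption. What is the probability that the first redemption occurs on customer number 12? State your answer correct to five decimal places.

0.03197

Geometric (trials to first success), p = 0.08.
P(Y = 12) = (1−p)^11 · p = 0.39964 · 0.08 = 0.0319710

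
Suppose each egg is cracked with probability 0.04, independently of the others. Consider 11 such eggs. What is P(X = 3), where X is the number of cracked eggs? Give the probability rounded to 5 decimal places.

X ~ Binomial(n=11, p=0.04).
P(X=3) = C(11,3) · p^3 · (1−p)^8
= 165 · 6.4e-05 · 0.72139 = 0.0076179

0.00762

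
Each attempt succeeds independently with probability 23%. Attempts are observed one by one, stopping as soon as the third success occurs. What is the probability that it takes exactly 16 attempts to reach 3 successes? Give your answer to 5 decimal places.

0.04273

Y = trial on which the third success occurs; negative binomial, r=3, p=0.23.
P(Y=16) = C(15,2) · p^3 · (1−p)^13
= 105 · 0.012167 · 0.033449 = 0.0427319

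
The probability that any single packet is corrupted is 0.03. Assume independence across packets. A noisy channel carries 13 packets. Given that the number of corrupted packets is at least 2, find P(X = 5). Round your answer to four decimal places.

0.0004

X ~ Binomial(13, 0.03). Want P(X=5 | X≥2) = P(X=5) / P(X≥2).
P(X=5) = C(13,5)·0.03^5·0.97^8 = 0.000025
P(X≥2) = 1 − 0.673027 − 0.270599 = 0.056374
Ratio = 0.000025 / 0.056374 = 0.000435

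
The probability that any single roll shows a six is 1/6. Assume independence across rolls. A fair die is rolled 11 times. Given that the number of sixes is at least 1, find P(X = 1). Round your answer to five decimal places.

X ~ Binomial(11, 0.166667). Want P(X=1 | X≥1) = P(X=1) / P(X≥1).
P(X=1) = C(11,1)·0.166667^1·0.833333^10 = 0.2960936
P(X≥1) = 1 − 0.1345880 = 0.8654120
Ratio = 0.2960936 / 0.8654120 = 0.3421417

0.34214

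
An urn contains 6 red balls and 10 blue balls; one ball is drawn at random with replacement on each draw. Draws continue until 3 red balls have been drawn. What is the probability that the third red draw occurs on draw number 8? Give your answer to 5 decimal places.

0.10561

Y = trial on which the third success occurs; negative binomial, r=3, p=0.375.
P(Y=8) = C(7,2) · p^3 · (1−p)^5
= 21 · 0.052734 · 0.095367 = 0.1056120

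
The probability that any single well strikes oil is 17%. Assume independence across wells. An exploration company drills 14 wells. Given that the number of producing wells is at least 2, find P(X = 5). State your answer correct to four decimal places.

0.0743

X ~ Binomial(14, 0.17). Want P(X=5 | X≥2) = P(X=5) / P(X≥2).
P(X=5) = C(14,5)·0.17^5·0.83^9 = 0.053139
P(X≥2) = 1 − 0.073637 − 0.211151 = 0.715213
Ratio = 0.053139 / 0.715213 = 0.074298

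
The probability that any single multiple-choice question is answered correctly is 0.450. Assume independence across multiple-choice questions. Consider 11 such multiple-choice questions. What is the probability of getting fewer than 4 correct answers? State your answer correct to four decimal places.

X ~ Binomial(11, 0.45); P(X ≤ 3) = Σ C(11,k) p^k (1−p)^(11−k) over k:
  k=0: C(11,0)·0.45^0·0.55^11 = 0.001393
  k=1: C(11,1)·0.45^1·0.55^10 = 0.012538
  k=2: C(11,2)·0.45^2·0.55^9 = 0.051292
  k=3: C(11,3)·0.45^3·0.55^8 = 0.125899
Total = 0.191123

0.1911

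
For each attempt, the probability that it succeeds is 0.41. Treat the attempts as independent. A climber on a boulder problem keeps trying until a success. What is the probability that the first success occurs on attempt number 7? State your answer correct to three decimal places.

Geometric (trials to first success), p = 0.41.
P(Y = 7) = (1−p)^6 · p = 0.042181 · 0.41 = 0.01729

0.017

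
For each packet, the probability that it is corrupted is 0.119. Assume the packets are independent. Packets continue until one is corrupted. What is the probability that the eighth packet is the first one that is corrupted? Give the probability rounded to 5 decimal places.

0.04902

Geometric (trials to first success), p = 0.119.
P(Y = 8) = (1−p)^7 · p = 0.41194 · 0.119 = 0.0490206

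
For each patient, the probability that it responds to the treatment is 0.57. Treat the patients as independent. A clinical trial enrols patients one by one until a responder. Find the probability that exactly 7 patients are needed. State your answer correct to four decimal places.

Geometric (trials to first success), p = 0.57.
P(Y = 7) = (1−p)^6 · p = 0.0063214 · 0.57 = 0.003603

0.0036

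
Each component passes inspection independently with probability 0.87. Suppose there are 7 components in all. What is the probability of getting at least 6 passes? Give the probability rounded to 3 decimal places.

0.772

X ~ Binomial(7, 0.87); P(X ≥ 6) = Σ C(7,k) p^k (1−p)^(7−k) over k:
  k=6: C(7,6)·0.87^6·0.13^1 = 0.39460
  k=7: C(7,7)·0.87^7·0.13^0 = 0.37725
Total = 0.77185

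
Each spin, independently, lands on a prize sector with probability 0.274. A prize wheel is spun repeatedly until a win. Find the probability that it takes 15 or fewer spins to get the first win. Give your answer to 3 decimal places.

0.992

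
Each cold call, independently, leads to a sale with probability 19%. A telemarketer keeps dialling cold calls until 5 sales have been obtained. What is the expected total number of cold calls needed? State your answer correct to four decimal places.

26.3158

Y = total cold calls until the fifth success; negative binomial with r=5, p=0.19.
E[Y] = r / p = 5 / 0.19 = 26.315789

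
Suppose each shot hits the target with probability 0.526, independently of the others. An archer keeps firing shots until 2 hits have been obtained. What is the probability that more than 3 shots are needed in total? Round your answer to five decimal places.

Needing more than 3 shots ⇔ fewer than 2 successes in the first 3. With X ~ Binomial(3, 0.526), P(Y > 3) = P(X ≤ 1).
  k=0: C(3,0)·0.526^0·0.474^3 = 0.1064964
  k=1: C(3,1)·0.526^1·0.474^2 = 0.3545387
P(X ≤ 1) = 0.4610352

0.46104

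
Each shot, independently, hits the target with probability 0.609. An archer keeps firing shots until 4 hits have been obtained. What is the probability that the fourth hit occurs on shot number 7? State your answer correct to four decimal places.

0.1644

Y = trial on which the fourth success occurs; negative binomial, r=4, p=0.609.
P(Y=7) = C(6,3) · p^4 · (1−p)^3
= 20 · 0.13755 · 0.059776 = 0.164448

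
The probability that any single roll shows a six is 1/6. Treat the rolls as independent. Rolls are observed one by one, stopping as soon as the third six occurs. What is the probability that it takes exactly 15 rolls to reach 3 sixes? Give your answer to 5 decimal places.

0.04725

Y = trial on which the third success occurs; negative binomial, r=3, p=0.166667.
P(Y=15) = C(14,2) · p^3 · (1−p)^12
= 91 · 0.0046296 · 0.11216 = 0.0472512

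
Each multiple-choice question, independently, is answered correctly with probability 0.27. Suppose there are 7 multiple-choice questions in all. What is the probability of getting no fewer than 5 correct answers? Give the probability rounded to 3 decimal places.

X ~ Binomial(7, 0.27); P(X ≥ 5) = Σ C(7,k) p^k (1−p)^(7−k) over k:
  k=5: C(7,5)·0.27^5·0.73^2 = 0.01606
  k=6: C(7,6)·0.27^6·0.73^1 = 0.00198
  k=7: C(7,7)·0.27^7·0.73^0 = 0.00010
Total = 0.01814

0.018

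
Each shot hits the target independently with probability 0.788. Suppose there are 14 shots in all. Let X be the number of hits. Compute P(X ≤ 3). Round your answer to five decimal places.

X ~ Binomial(14, 0.788); P(X ≤ 3) = Σ C(14,k) p^k (1−p)^(14−k) over k:
  k=0: C(14,0)·0.788^0·0.212^14 = 0.0000000
  k=1: C(14,1)·0.788^1·0.212^13 = 0.0000000
  k=2: C(14,2)·0.788^2·0.212^12 = 0.0000005
  k=3: C(14,3)·0.788^3·0.212^11 = 0.0000069
Total = 0.0000074

0.00001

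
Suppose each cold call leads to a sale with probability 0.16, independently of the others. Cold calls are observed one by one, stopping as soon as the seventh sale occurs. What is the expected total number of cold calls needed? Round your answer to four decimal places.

43.7500

Y = total cold calls until the seventh success; negative binomial with r=7, p=0.16.
E[Y] = r / p = 7 / 0.16 = 43.750000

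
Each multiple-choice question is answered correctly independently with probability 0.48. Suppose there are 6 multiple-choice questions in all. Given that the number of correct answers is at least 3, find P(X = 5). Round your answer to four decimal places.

X ~ Binomial(6, 0.48). Want P(X=5 | X≥3) = P(X=5) / P(X≥3).
P(X=5) = C(6,5)·0.48^5·0.52^1 = 0.079499
P(X≥3) = 1 − 0.019771 − 0.109499 − 0.252689 = 0.618041
Ratio = 0.079499 / 0.618041 = 0.128630

0.1286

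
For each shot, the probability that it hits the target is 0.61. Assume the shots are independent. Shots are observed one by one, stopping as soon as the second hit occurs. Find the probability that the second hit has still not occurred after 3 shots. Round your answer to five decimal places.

Needing more than 3 shots ⇔ fewer than 2 successes in the first 3. With X ~ Binomial(3, 0.61), P(Y > 3) = P(X ≤ 1).
  k=0: C(3,0)·0.61^0·0.39^3 = 0.0593190
  k=1: C(3,1)·0.61^1·0.39^2 = 0.2783430
P(X ≤ 1) = 0.3376620

0.33766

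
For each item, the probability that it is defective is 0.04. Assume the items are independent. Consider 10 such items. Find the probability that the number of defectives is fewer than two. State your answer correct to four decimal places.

X ~ Binomial(10, 0.04); P(X ≤ 1) = Σ C(10,k) p^k (1−p)^(10−k) over k:
  k=0: C(10,0)·0.04^0·0.96^10 = 0.664833
  k=1: C(10,1)·0.04^1·0.96^9 = 0.277014
Total = 0.941846

0.9418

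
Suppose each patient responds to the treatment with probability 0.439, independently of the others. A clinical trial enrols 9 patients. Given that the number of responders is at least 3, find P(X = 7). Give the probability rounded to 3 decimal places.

X ~ Binomial(9, 0.439). Want P(X=7 | X≥3) = P(X=7) / P(X≥3).
P(X=7) = C(9,7)·0.439^7·0.561^2 = 0.03560
P(X≥3) = 1 − 0.00550 − 0.03876 − 0.12133 = 0.83440
Ratio = 0.03560 / 0.83440 = 0.04267

0.043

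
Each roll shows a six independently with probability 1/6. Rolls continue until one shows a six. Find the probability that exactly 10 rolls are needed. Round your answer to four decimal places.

0.0323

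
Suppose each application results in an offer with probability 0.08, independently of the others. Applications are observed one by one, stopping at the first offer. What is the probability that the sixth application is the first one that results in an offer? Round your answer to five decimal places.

0.05273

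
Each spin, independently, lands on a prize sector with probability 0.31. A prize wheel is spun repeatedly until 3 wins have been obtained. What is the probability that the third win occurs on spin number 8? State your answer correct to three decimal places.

Y = trial on which the third success occurs; negative binomial, r=3, p=0.31.
P(Y=8) = C(7,2) · p^3 · (1−p)^5
= 21 · 0.029791 · 0.1564 = 0.09785

0.098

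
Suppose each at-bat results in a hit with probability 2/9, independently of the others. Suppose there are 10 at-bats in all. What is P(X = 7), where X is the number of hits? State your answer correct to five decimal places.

0.00151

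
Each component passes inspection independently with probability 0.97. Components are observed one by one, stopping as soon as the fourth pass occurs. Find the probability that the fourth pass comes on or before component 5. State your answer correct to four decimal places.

0.9915

Finishing within 5 components ⇔ at least 4 successes in the first 5. With X ~ Binomial(5, 0.97), P(Y ≤ 5) = 1 − P(X ≤ 3).
  k=0: C(5,0)·0.97^0·0.03^5 = 0.000000
  k=1: C(5,1)·0.97^1·0.03^4 = 0.000004
  k=2: C(5,2)·0.97^2·0.03^3 = 0.000254
  k=3: C(5,3)·0.97^3·0.03^2 = 0.008214
1 − 0.008472 = 0.991528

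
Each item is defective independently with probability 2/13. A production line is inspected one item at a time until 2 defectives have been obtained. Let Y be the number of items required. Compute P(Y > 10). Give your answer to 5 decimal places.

Needing more than 10 items ⇔ fewer than 2 successes in the first 10. With X ~ Binomial(10, 0.153846), P(Y > 10) = P(X ≤ 1).
  k=0: C(10,0)·0.153846^0·0.846154^10 = 0.1881453
  k=1: C(10,1)·0.153846^1·0.846154^9 = 0.3420823
P(X ≤ 1) = 0.5302276

0.53023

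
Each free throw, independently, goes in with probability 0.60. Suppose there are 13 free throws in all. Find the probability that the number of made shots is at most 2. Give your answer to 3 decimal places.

X ~ Binomial(13, 0.60); P(X ≤ 2) = Σ C(13,k) p^k (1−p)^(13−k) over k:
  k=0: C(13,0)·0.60^0·0.40^13 = 0.00001
  k=1: C(13,1)·0.60^1·0.40^12 = 0.00013
  k=2: C(13,2)·0.60^2·0.40^11 = 0.00118
Total = 0.00132

0.001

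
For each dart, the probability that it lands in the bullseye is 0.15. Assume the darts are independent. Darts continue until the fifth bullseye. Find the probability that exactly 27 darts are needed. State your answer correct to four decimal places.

0.0318

Y = trial on which the fifth success occurs; negative binomial, r=5, p=0.15.
P(Y=27) = C(26,4) · p^5 · (1−p)^22
= 14950 · 7.5937e-05 · 0.028004 = 0.031792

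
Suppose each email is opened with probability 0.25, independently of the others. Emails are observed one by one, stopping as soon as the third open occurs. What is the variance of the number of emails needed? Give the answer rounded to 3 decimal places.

Y = total emails until the third success; negative binomial with r=3, p=0.25.
Var(Y) = r(1−p)/p² = 3·0.75 / 0.25² = 36.00000

36.000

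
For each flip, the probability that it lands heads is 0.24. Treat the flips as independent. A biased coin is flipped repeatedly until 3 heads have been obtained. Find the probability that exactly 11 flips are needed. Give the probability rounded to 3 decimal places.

0.069

Y = trial on which the third success occurs; negative binomial, r=3, p=0.24.
P(Y=11) = C(10,2) · p^3 · (1−p)^8
= 45 · 0.013824 · 0.1113 = 0.06924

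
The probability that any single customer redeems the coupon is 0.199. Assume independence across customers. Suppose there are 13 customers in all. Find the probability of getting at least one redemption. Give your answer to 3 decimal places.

P(at least one) = 1 − P(none) = 1 − (1 − 0.199)^13
= 1 − 0.05588 = 0.94412

0.944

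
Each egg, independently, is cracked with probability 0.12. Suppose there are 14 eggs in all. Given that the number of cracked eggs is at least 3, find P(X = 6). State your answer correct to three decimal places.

X ~ Binomial(14, 0.12). Want P(X=6 | X≥3) = P(X=6) / P(X≥3).
P(X=6) = C(14,6)·0.12^6·0.88^8 = 0.00322
P(X≥3) = 1 − 0.16702 − 0.31885 − 0.28262 = 0.23152
Ratio = 0.00322 / 0.23152 = 0.01393

0.014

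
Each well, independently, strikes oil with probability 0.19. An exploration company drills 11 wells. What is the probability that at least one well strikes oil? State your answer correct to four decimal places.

P(at least one) = 1 − P(none) = 1 − (1 − 0.19)^11
= 1 − 0.098477 = 0.901523

0.9015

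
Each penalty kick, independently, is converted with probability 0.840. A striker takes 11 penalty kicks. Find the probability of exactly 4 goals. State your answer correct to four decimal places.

0.0004

X ~ Binomial(n=11, p=0.84).
P(X=4) = C(11,4) · p^4 · (1−p)^7
= 330 · 0.49787 · 2.6844e-06 = 0.000441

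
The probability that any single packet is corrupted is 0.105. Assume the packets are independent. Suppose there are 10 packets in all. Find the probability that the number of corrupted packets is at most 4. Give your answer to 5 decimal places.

0.99796

X ~ Binomial(10, 0.105); P(X ≤ 4) = Σ C(10,k) p^k (1−p)^(10−k) over k:
  k=0: C(10,0)·0.105^0·0.895^10 = 0.3297846
  k=1: C(10,1)·0.105^1·0.895^9 = 0.3868981
  k=2: C(10,2)·0.105^2·0.895^8 = 0.2042563
  k=3: C(10,3)·0.105^3·0.895^7 = 0.0639014
  k=4: C(10,4)·0.105^4·0.895^6 = 0.0131194
Total = 0.9979598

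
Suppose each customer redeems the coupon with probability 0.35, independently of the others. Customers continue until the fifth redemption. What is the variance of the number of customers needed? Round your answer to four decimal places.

26.5306

Y = total customers until the fifth success; negative binomial with r=5, p=0.35.
Var(Y) = r(1−p)/p² = 5·0.65 / 0.35² = 26.530612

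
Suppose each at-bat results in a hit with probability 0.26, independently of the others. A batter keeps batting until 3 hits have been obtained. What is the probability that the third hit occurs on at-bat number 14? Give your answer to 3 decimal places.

0.050

Y = trial on which the third success occurs; negative binomial, r=3, p=0.26.
P(Y=14) = C(13,2) · p^3 · (1−p)^11
= 78 · 0.017576 · 0.036438 = 0.04995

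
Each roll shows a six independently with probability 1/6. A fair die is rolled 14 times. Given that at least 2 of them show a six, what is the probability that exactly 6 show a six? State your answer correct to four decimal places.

0.0213

X ~ Binomial(14, 0.166667). Want P(X=6 | X≥2) = P(X=6) / P(X≥2).
P(X=6) = C(14,6)·0.166667^6·0.833333^8 = 0.014969
P(X≥2) = 1 − 0.077887 − 0.218082 = 0.704031
Ratio = 0.014969 / 0.704031 = 0.021262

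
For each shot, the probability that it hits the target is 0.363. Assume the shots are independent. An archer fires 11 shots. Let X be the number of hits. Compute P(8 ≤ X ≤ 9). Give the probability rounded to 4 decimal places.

0.0153

X ~ Binomial(11, 0.363); P(8 ≤ X ≤ 9) = Σ C(11,k) p^k (1−p)^(11−k) over k:
  k=8: C(11,8)·0.363^8·0.637^3 = 0.012857
  k=9: C(11,9)·0.363^9·0.637^2 = 0.002442
Total = 0.015300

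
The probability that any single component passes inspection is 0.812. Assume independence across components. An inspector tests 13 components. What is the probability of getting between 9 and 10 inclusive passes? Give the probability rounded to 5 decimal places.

X ~ Binomial(13, 0.812); P(9 ≤ X ≤ 10) = Σ C(13,k) p^k (1−p)^(13−k) over k:
  k=9: C(13,9)·0.812^9·0.188^4 = 0.1370698
  k=10: C(13,10)·0.812^10·0.188^3 = 0.2368099
Total = 0.3738797

0.37388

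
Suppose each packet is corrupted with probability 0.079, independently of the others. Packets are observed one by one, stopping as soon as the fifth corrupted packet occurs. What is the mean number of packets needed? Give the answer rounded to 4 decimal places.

63.2911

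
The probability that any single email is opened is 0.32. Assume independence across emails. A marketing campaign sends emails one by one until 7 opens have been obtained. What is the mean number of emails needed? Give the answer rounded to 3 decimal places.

Y = total emails until the seventh success; negative binomial with r=7, p=0.32.
E[Y] = r / p = 7 / 0.32 = 21.87500

21.875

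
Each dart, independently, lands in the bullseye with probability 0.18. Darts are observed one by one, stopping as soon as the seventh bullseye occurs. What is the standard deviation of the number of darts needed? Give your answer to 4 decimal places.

Y = total darts until the seventh success; negative binomial with r=7, p=0.18.
SD(Y) = √[r(1−p)/p²] = √(177.160494) = 13.310165

13.3102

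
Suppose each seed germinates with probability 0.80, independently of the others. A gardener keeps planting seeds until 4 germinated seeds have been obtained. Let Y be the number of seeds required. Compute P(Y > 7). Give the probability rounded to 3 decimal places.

Needing more than 7 seeds ⇔ fewer than 4 successes in the first 7. With X ~ Binomial(7, 0.80), P(Y > 7) = P(X ≤ 3).
  k=0: C(7,0)·0.80^0·0.20^7 = 0.00001
  k=1: C(7,1)·0.80^1·0.20^6 = 0.00036
  k=2: C(7,2)·0.80^2·0.20^5 = 0.00430
  k=3: C(7,3)·0.80^3·0.20^4 = 0.02867
P(X ≤ 3) = 0.03334

0.033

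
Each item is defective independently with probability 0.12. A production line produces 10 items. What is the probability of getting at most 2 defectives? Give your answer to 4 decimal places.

0.8913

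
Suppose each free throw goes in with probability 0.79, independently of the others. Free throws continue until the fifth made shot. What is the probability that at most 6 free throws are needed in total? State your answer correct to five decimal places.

0.63080

Finishing within 6 free throws ⇔ at least 5 successes in the first 6. With X ~ Binomial(6, 0.79), P(Y ≤ 6) = 1 − P(X ≤ 4).
  k=0: C(6,0)·0.79^0·0.21^6 = 0.0000858
  k=1: C(6,1)·0.79^1·0.21^5 = 0.0019359
  k=2: C(6,2)·0.79^2·0.21^4 = 0.0182063
  k=3: C(6,3)·0.79^3·0.21^3 = 0.0913207
  k=4: C(6,4)·0.79^4·0.21^2 = 0.2576548
1 − 0.3692034 = 0.6307966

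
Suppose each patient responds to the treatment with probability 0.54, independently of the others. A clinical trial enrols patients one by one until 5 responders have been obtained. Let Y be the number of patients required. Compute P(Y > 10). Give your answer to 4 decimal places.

0.2832

Needing more than 10 patients ⇔ fewer than 5 successes in the first 10. With X ~ Binomial(10, 0.54), P(Y > 10) = P(X ≤ 4).
  k=0: C(10,0)·0.54^0·0.46^10 = 0.000424
  k=1: C(10,1)·0.54^1·0.46^9 = 0.004980
  k=2: C(10,2)·0.54^2·0.46^8 = 0.026306
  k=3: C(10,3)·0.54^3·0.46^7 = 0.082351
  k=4: C(10,4)·0.54^4·0.46^6 = 0.169177
P(X ≤ 4) = 0.283238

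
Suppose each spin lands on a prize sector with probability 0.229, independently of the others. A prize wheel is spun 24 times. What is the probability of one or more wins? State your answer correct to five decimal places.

P(at least one) = 1 − P(none) = 1 − (1 − 0.229)^24
= 1 − 0.0019467 = 0.9980533

0.99805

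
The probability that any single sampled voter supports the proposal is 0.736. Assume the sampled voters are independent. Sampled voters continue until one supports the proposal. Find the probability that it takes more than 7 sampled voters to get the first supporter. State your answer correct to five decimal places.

Y = number of sampled voters to the first success; geometric, p = 0.736.
P(Y > 7) = P(first 7 all fail) = (1−p)^7 = 0.0000894

0.00009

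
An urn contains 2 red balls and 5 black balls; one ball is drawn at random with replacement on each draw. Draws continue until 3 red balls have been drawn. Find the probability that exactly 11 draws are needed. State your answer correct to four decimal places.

0.0711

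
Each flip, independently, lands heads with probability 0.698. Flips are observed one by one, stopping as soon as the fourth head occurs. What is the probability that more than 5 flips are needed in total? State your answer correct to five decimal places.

0.47589

Needing more than 5 flips ⇔ fewer than 4 successes in the first 5. With X ~ Binomial(5, 0.698), P(Y > 5) = P(X ≤ 3).
  k=0: C(5,0)·0.698^0·0.302^5 = 0.0025121
  k=1: C(5,1)·0.698^1·0.302^4 = 0.0290304
  k=2: C(5,2)·0.698^2·0.302^3 = 0.1341936
  k=3: C(5,3)·0.698^3·0.302^2 = 0.3101560
P(X ≤ 3) = 0.4758920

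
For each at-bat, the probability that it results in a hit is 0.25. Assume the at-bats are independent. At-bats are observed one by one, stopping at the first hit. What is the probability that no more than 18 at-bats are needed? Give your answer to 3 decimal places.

Y = number of at-bats to the first success; geometric, p = 0.25.
P(Y ≤ 18) = 1 − (1−p)^18 = 1 − 0.00564 = 0.99436

0.994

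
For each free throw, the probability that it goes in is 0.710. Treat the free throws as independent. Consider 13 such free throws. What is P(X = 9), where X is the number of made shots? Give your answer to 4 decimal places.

0.2319

X ~ Binomial(n=13, p=0.71).
P(X=9) = C(13,9) · p^9 · (1−p)^4
= 715 · 0.045849 · 0.0070728 = 0.231859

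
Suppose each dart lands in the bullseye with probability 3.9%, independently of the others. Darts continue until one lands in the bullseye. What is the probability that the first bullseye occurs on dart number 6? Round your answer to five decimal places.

0.03197

Geometric (trials to first success), p = 0.039.
P(Y = 6) = (1−p)^5 · p = 0.81963 · 0.039 = 0.0319655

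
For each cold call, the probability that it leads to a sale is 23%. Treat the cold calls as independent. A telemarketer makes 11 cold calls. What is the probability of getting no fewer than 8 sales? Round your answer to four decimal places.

X ~ Binomial(11, 0.23); P(X ≥ 8) = Σ C(11,k) p^k (1−p)^(11−k) over k:
  k=8: C(11,8)·0.23^8·0.77^3 = 0.000590
  k=9: C(11,9)·0.23^9·0.77^2 = 0.000059
  k=10: C(11,10)·0.23^10·0.77^1 = 0.000004
  k=11: C(11,11)·0.23^11·0.77^0 = 0.000000
Total = 0.000652

0.0007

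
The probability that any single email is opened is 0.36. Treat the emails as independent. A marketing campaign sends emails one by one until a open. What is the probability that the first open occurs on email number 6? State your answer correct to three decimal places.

Geometric (trials to first success), p = 0.36.
P(Y = 6) = (1−p)^5 · p = 0.10737 · 0.36 = 0.03865

0.039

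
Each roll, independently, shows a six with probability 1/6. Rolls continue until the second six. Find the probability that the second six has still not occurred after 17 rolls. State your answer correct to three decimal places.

0.198

Needing more than 17 rolls ⇔ fewer than 2 successes in the first 17. With X ~ Binomial(17, 0.166667), P(Y > 17) = P(X ≤ 1).
  k=0: C(17,0)·0.166667^0·0.833333^17 = 0.04507
  k=1: C(17,1)·0.166667^1·0.833333^16 = 0.15325
P(X ≤ 1) = 0.19832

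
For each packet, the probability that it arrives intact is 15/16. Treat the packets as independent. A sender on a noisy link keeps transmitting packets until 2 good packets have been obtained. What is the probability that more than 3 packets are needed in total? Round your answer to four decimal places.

0.0112

Needing more than 3 packets ⇔ fewer than 2 successes in the first 3. With X ~ Binomial(3, 0.9375), P(Y > 3) = P(X ≤ 1).
  k=0: C(3,0)·0.9375^0·0.0625^3 = 0.000244
  k=1: C(3,1)·0.9375^1·0.0625^2 = 0.010986
P(X ≤ 1) = 0.011230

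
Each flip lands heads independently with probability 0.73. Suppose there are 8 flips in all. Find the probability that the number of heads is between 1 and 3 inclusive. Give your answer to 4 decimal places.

X ~ Binomial(8, 0.73); P(1 ≤ X ≤ 3) = Σ C(8,k) p^k (1−p)^(8−k) over k:
  k=1: C(8,1)·0.73^1·0.27^7 = 0.000611
  k=2: C(8,2)·0.73^2·0.27^6 = 0.005781
  k=3: C(8,3)·0.73^3·0.27^5 = 0.031259
Total = 0.037651

0.0377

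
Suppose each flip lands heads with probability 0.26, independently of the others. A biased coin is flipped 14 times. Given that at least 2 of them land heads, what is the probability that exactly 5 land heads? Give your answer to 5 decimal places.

X ~ Binomial(14, 0.26). Want P(X=5 | X≥2) = P(X=5) / P(X≥2).
P(X=5) = C(14,5)·0.26^5·0.74^9 = 0.1582764
P(X≥2) = 1 − 0.0147654 − 0.0726296 = 0.9126050
Ratio = 0.1582764 / 0.9126050 = 0.1734337

0.17343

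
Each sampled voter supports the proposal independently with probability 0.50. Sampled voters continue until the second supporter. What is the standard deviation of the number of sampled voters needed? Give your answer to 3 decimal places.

2.000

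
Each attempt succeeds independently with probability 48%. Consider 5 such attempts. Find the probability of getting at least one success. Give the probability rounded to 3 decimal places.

0.962

P(at least one) = 1 − P(none) = 1 − (1 − 0.48)^5
= 1 − 0.03802 = 0.96198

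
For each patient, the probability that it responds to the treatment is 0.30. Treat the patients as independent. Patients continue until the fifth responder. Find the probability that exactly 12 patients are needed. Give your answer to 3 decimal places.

0.066

Y = trial on which the fifth success occurs; negative binomial, r=5, p=0.30.
P(Y=12) = C(11,4) · p^5 · (1−p)^7
= 330 · 0.00243 · 0.082354 = 0.06604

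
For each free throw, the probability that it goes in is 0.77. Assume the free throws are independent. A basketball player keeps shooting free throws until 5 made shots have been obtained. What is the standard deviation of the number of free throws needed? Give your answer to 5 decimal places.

1.39270

Y = total free throws until the fifth success; negative binomial with r=5, p=0.77.
SD(Y) = √[r(1−p)/p²] = √(1.9396188) = 1.3927020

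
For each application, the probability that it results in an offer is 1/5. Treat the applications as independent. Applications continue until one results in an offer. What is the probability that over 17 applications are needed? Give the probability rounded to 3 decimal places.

0.023

Y = number of applications to the first success; geometric, p = 0.20.
P(Y > 17) = P(first 17 all fail) = (1−p)^17 = 0.02252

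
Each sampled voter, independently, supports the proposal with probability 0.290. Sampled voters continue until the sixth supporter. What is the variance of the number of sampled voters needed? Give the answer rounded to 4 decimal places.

50.6540

Y = total sampled voters until the sixth success; negative binomial with r=6, p=0.29.
Var(Y) = r(1−p)/p² = 6·0.71 / 0.29² = 50.653983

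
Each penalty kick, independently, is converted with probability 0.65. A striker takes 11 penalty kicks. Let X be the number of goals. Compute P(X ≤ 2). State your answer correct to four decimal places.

X ~ Binomial(11, 0.65); P(X ≤ 2) = Σ C(11,k) p^k (1−p)^(11−k) over k:
  k=0: C(11,0)·0.65^0·0.35^11 = 0.000010
  k=1: C(11,1)·0.65^1·0.35^10 = 0.000197
  k=2: C(11,2)·0.65^2·0.35^9 = 0.001831
Total = 0.002038

0.0020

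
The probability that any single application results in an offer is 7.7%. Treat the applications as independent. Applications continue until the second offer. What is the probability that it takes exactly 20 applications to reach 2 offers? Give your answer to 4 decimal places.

Y = trial on which the second success occurs; negative binomial, r=2, p=0.077.
P(Y=20) = C(19,1) · p^2 · (1−p)^18
= 19 · 0.005929 · 0.23639 = 0.026630

0.0266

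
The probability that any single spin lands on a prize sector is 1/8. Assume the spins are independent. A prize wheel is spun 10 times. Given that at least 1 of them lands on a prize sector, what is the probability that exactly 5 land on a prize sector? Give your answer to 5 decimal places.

X ~ Binomial(10, 0.125). Want P(X=5 | X≥1) = P(X=5) / P(X≥1).
P(X=5) = C(10,5)·0.125^5·0.875^5 = 0.0039445
P(X≥1) = 1 − 0.2630756 = 0.7369244
Ratio = 0.0039445 / 0.7369244 = 0.0053526

0.00535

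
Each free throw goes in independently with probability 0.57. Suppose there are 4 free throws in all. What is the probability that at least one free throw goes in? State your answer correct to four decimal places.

P(at least one) = 1 − P(none) = 1 − (1 − 0.57)^4
= 1 − 0.034188 = 0.965812

0.9658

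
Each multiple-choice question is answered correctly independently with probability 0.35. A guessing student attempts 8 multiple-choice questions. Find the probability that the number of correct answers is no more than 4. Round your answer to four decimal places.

0.8939

X ~ Binomial(8, 0.35); P(X ≤ 4) = Σ C(8,k) p^k (1−p)^(8−k) over k:
  k=0: C(8,0)·0.35^0·0.65^8 = 0.031864
  k=1: C(8,1)·0.35^1·0.65^7 = 0.137262
  k=2: C(8,2)·0.35^2·0.65^6 = 0.258687
  k=3: C(8,3)·0.35^3·0.65^5 = 0.278586
  k=4: C(8,4)·0.35^4·0.65^4 = 0.187510
Total = 0.893909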